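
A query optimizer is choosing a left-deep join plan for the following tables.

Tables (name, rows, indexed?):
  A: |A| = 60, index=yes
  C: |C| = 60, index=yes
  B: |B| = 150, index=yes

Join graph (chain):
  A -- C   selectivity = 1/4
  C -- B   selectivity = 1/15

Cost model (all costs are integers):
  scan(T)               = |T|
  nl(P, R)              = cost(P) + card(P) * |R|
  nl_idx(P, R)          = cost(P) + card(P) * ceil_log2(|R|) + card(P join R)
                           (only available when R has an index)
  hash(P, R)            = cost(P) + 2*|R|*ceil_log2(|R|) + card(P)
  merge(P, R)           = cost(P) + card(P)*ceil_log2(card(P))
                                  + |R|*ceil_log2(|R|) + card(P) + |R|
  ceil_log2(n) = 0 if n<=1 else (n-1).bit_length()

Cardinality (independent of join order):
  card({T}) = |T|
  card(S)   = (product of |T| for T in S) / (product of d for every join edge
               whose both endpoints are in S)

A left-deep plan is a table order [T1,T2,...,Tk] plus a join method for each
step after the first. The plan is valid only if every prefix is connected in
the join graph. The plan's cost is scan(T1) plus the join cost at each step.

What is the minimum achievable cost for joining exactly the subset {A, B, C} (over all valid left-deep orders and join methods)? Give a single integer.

2340

Selinger DP over subsets of {A,B,C}:
  {A}: scan cost=60, card=60
  {C}: scan cost=60, card=60
  {B}: scan cost=150, card=150
  {AC}: card=900; try (C,hash)→840, (A,hash)→840, (C,merge)→900, (A,merge)→900, (C,nl_idx)→1320, (A,nl_idx)→1320 …(+2); best=840 via (C,hash)
  {BC}: card=600; try (C,hash)→1020, (B,nl_idx)→1140, (C,nl_idx)→1650, (B,merge)→1830, (C,merge)→1920, (B,hash)→2520 …(+2); best=1020 via (C,hash)
  {ABC}: card=9000; try (A,hash)→2340, (B,hash)→4140, (A,merge)→8040, (B,merge)→12090, (A,nl_idx)→13620, (B,nl_idx)→17040 …(+2); best=2340 via (A,hash)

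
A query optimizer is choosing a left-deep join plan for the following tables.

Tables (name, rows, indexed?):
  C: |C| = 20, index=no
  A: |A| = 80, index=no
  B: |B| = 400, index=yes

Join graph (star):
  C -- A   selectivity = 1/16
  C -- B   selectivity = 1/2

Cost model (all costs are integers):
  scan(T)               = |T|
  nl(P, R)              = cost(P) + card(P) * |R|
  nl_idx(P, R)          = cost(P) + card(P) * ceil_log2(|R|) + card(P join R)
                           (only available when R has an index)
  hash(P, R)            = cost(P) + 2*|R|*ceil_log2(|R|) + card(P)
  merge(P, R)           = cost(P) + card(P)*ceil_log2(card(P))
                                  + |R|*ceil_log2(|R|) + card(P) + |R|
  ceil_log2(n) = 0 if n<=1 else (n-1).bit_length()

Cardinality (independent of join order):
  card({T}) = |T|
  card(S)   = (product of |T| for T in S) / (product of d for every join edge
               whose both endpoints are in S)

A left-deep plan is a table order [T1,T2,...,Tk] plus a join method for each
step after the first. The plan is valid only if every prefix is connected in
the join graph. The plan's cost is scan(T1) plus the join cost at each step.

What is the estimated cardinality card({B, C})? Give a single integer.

4000

Tables in S: B(400), C(20)
Edges inside S: C-B(d=2)
numerator = 400 * 20 = 8000
denominator = 2 = 2
card(S) = 8000 / 2 = 4000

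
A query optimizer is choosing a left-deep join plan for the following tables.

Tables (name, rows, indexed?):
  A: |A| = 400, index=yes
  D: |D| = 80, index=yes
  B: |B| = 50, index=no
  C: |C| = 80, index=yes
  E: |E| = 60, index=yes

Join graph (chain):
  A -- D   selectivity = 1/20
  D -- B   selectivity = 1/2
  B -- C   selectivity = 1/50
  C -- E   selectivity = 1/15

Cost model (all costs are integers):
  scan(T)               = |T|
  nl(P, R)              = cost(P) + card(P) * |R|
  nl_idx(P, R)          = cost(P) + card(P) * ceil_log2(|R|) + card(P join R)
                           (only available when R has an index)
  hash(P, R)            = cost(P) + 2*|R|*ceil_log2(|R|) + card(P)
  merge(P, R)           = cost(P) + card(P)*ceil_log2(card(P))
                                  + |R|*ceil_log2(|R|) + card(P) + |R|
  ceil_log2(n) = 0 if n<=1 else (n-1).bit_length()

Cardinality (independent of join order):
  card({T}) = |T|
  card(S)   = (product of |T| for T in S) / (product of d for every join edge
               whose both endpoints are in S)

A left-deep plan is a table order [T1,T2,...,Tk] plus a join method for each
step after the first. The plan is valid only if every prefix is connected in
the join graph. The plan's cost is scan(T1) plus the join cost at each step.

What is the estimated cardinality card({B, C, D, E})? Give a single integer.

Tables in S: B(50), C(80), D(80), E(60)
Edges inside S: D-B(d=2), B-C(d=50), C-E(d=15)
numerator = 50 * 80 * 80 * 60 = 19200000
denominator = 2 * 50 * 15 = 1500
card(S) = 19200000 / 1500 = 12800

12800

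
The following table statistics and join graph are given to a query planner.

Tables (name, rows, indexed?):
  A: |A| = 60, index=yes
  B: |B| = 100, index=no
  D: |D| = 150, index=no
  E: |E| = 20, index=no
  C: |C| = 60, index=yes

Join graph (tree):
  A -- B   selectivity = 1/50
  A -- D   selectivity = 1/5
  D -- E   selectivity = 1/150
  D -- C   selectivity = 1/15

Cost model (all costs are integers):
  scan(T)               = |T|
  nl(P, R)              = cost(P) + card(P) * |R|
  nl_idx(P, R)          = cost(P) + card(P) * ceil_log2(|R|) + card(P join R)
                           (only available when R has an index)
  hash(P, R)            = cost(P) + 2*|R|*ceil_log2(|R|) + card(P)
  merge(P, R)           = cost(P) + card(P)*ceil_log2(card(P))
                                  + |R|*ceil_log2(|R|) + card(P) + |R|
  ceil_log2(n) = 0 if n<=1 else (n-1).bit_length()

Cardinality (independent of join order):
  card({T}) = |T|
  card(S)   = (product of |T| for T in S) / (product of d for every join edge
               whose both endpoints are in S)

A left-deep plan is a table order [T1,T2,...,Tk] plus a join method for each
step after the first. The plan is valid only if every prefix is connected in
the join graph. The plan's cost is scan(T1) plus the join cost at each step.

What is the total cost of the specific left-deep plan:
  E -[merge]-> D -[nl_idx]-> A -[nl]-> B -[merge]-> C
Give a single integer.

step 1: scan E: cost=20, card=20
step 2: join D via merge
    card(P join D) = 20*150/(150) = 20
    cost = 20 + 20*5 + 150*8 + 20 + 150 = 1490
step 3: join A via nl_idx
    card(P join A) = 20*60/(5) = 240
    cost = 1490 + 20*6 + 240 = 1850
step 4: join B via nl
    card(P join B) = 240*100/(50) = 480
    cost = 1850 + 240*100 = 25850
step 5: join C via merge
    card(P join C) = 480*60/(15) = 1920
    cost = 25850 + 480*9 + 60*6 + 480 + 60 = 31070

31070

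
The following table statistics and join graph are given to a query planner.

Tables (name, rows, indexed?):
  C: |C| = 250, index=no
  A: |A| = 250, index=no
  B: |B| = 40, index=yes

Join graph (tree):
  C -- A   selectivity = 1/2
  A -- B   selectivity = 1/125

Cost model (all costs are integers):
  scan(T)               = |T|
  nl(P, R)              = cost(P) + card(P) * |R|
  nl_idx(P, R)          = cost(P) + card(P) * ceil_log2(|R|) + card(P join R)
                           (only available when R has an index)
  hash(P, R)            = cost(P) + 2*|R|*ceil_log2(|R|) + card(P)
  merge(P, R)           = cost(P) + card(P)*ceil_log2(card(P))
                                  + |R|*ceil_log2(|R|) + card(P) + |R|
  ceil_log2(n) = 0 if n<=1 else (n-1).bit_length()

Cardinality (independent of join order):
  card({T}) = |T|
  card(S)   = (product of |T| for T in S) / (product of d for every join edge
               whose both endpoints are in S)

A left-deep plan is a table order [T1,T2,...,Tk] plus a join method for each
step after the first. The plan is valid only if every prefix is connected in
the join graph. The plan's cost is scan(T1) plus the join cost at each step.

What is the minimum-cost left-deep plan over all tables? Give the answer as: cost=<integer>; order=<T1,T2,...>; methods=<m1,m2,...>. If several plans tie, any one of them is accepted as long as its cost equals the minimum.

Selinger DP (subsets sized 1..n):
  {C}: scan cost=250, card=250
  {A}: scan cost=250, card=250
  {B}: scan cost=40, card=40
  {AC}: card=31250; try (C,hash)→4500, (A,hash)→4500, (C,merge)→4750, (A,merge)→4750, (C,nl)→62750, (A,nl)→62750; best=4500 via (C,hash)
  {AB}: card=80; try (B,hash)→980, (B,nl_idx)→1830, (A,merge)→2570, (B,merge)→2780, (A,hash)→4080, (A,nl)→10040 …(+1); best=980 via (B,hash)
  {ABC}: card=10000; try (C,merge)→3870, (C,hash)→5060, (C,nl)→20980, (B,hash)→36230, (B,nl_idx)→202000, (B,merge)→504780 …(+1); best=3870 via (C,merge)

cost=3870; order=A,B,C; methods=hash,merge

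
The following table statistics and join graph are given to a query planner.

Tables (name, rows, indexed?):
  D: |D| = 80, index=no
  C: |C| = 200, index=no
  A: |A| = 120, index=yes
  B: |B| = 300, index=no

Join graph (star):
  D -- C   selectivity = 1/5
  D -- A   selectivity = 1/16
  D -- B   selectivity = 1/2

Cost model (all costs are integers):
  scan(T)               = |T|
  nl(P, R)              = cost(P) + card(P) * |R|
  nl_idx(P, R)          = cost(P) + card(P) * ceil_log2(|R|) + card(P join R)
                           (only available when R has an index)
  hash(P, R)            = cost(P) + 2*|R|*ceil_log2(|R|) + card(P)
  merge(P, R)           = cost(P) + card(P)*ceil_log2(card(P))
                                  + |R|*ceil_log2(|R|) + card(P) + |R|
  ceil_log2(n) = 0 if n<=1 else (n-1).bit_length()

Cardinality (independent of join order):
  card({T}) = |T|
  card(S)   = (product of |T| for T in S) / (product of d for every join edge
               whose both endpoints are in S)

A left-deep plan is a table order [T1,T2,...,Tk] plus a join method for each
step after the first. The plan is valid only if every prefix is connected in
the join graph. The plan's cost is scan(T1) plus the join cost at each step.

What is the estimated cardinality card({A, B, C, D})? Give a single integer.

3600000

Tables in S: A(120), B(300), C(200), D(80)
Edges inside S: D-C(d=5), D-A(d=16), D-B(d=2)
numerator = 120 * 300 * 200 * 80 = 576000000
denominator = 5 * 16 * 2 = 160
card(S) = 576000000 / 160 = 3600000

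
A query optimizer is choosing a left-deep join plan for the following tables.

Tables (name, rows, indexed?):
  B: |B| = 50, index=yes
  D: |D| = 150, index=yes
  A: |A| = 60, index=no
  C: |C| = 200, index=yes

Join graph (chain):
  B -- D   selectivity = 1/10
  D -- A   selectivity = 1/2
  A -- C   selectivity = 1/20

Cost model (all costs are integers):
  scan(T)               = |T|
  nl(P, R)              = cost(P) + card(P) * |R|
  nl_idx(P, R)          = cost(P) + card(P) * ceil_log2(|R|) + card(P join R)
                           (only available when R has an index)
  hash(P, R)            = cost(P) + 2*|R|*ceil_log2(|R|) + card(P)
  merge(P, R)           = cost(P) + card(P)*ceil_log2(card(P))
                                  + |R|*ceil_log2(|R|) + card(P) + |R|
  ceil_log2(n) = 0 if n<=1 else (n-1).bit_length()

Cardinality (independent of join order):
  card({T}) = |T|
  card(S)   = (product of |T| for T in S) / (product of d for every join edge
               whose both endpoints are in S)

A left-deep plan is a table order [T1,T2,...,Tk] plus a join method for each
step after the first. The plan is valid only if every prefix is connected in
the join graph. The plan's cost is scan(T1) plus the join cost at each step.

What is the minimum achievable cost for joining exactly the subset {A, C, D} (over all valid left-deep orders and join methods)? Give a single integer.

4120

Selinger DP over subsets of {A,C,D}:
  {D}: scan cost=150, card=150
  {A}: scan cost=60, card=60
  {C}: scan cost=200, card=200
  {AD}: card=4500; try (A,hash)→1020, (D,merge)→1830, (A,merge)→1920, (D,hash)→2520, (D,nl_idx)→5040, (D,nl)→9060 …(+1); best=1020 via (A,hash)
  {AC}: card=600; try (A,hash)→1120, (C,nl_idx)→1140, (C,merge)→2280, (A,merge)→2420, (C,hash)→3320, (C,nl)→12060 …(+1); best=1120 via (A,hash)
  {ACD}: card=45000; try (D,hash)→4120, (C,hash)→8720, (D,merge)→9070, (D,nl_idx)→50920, (C,merge)→65820, (C,nl_idx)→82020 …(+2); best=4120 via (D,hash)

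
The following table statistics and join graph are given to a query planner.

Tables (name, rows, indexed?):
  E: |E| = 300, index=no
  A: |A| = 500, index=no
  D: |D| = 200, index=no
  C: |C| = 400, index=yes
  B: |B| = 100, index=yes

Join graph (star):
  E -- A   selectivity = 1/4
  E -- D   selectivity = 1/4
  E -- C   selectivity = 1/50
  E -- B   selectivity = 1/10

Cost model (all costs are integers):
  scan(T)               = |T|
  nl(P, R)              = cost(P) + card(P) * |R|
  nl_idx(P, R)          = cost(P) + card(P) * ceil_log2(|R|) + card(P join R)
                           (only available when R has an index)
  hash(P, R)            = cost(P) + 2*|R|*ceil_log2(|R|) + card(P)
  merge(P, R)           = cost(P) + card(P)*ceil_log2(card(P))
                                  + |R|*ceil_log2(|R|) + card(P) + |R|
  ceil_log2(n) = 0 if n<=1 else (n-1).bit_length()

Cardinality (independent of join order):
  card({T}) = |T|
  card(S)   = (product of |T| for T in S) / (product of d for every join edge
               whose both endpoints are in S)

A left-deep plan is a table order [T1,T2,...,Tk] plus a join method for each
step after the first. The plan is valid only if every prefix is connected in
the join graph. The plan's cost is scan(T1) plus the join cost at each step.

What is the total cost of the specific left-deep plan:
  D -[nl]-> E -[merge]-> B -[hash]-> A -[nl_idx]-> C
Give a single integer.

step 1: scan D: cost=200, card=200
step 2: join E via nl
    card(P join E) = 200*300/(4) = 15000
    cost = 200 + 200*300 = 60200
step 3: join B via merge
    card(P join B) = 15000*100/(10) = 150000
    cost = 60200 + 15000*14 + 100*7 + 15000 + 100 = 286000
step 4: join A via hash
    card(P join A) = 150000*500/(4) = 18750000
    cost = 286000 + 2*500*9 + 150000 = 445000
step 5: join C via nl_idx
    card(P join C) = 18750000*400/(50) = 150000000
    cost = 445000 + 18750000*9 + 150000000 = 319195000

319195000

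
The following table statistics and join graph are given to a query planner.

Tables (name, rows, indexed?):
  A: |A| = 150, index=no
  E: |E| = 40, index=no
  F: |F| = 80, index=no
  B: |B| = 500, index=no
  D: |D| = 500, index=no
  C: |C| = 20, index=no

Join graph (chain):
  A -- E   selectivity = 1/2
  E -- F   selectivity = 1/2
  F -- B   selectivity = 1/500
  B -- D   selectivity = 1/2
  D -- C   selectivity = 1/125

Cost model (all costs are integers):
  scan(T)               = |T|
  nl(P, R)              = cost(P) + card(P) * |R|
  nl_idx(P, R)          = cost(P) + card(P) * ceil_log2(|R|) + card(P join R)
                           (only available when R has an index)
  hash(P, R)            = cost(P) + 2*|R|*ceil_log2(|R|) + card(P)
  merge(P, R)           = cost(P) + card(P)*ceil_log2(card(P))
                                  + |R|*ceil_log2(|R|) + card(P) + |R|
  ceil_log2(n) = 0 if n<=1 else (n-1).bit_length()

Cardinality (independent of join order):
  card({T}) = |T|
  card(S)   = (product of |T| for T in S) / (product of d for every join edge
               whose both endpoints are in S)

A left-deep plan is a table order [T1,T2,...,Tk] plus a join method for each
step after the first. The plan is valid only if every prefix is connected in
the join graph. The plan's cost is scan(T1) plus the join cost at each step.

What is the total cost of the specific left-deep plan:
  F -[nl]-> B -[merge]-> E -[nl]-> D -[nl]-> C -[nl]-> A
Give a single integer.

18441000

step 1: scan F: cost=80, card=80
step 2: join B via nl
    card(P join B) = 80*500/(500) = 80
    cost = 80 + 80*500 = 40080
step 3: join E via merge
    card(P join E) = 80*40/(2) = 1600
    cost = 40080 + 80*7 + 40*6 + 80 + 40 = 41000
step 4: join D via nl
    card(P join D) = 1600*500/(2) = 400000
    cost = 41000 + 1600*500 = 841000
step 5: join C via nl
    card(P join C) = 400000*20/(125) = 64000
    cost = 841000 + 400000*20 = 8841000
step 6: join A via nl
    card(P join A) = 64000*150/(2) = 4800000
    cost = 8841000 + 64000*150 = 18441000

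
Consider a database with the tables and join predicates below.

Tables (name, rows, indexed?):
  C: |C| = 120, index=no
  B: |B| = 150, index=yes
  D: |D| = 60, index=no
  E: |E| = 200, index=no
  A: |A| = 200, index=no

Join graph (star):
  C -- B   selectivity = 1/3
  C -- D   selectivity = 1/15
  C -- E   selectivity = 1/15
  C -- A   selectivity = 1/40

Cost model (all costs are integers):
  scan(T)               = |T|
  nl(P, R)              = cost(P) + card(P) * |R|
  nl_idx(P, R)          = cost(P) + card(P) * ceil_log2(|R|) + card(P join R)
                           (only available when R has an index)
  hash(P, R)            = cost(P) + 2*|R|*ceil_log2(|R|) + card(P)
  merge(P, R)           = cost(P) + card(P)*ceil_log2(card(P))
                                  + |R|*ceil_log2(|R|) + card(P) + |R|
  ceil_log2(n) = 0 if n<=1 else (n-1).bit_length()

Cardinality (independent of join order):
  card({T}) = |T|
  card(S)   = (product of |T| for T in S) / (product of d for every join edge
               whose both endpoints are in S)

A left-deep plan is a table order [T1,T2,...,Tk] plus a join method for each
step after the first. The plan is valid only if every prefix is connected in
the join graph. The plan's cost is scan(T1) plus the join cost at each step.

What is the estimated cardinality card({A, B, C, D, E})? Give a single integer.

1600000

Tables in S: A(200), B(150), C(120), D(60), E(200)
Edges inside S: C-B(d=3), C-D(d=15), C-E(d=15), C-A(d=40)
numerator = 200 * 150 * 120 * 60 * 200 = 43200000000
denominator = 3 * 15 * 15 * 40 = 27000
card(S) = 43200000000 / 27000 = 1600000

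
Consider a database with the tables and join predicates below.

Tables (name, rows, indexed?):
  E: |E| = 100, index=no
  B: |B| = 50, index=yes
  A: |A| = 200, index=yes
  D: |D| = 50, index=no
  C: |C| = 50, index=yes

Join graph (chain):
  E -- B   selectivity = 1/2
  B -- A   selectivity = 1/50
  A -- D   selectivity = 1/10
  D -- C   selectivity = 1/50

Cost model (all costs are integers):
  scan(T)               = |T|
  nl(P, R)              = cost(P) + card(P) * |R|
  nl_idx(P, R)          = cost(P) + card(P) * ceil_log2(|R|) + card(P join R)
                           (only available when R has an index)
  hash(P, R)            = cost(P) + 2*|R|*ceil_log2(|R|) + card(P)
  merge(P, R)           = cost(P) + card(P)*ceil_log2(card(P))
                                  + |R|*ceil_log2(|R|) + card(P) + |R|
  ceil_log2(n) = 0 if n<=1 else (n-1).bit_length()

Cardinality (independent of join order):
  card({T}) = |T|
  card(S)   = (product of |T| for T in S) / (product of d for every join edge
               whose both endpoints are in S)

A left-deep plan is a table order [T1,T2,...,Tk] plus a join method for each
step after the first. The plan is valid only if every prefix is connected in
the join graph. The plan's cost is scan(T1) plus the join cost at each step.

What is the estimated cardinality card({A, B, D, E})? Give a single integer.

Tables in S: A(200), B(50), D(50), E(100)
Edges inside S: E-B(d=2), B-A(d=50), A-D(d=10)
numerator = 200 * 50 * 50 * 100 = 50000000
denominator = 2 * 50 * 10 = 1000
card(S) = 50000000 / 1000 = 50000

50000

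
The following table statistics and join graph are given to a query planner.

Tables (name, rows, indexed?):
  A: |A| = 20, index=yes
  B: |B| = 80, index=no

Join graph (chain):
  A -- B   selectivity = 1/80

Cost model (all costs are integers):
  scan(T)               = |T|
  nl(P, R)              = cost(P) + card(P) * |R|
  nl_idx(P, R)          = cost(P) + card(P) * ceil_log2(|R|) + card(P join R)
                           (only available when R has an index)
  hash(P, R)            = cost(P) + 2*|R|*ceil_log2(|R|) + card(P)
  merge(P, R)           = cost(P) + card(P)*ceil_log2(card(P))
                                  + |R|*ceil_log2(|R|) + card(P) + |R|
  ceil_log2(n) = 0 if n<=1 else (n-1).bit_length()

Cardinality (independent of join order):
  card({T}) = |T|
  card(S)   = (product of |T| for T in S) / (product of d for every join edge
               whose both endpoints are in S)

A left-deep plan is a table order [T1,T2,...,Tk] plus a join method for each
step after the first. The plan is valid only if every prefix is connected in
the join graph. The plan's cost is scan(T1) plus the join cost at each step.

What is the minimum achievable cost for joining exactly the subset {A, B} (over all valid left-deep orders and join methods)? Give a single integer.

Selinger DP over subsets of {A,B}:
  {A}: scan cost=20, card=20
  {B}: scan cost=80, card=80
  {AB}: card=20; try (A,hash)→360, (A,nl_idx)→500, (B,merge)→780, (A,merge)→840, (B,hash)→1160, (B,nl)→1620 …(+1); best=360 via (A,hash)

360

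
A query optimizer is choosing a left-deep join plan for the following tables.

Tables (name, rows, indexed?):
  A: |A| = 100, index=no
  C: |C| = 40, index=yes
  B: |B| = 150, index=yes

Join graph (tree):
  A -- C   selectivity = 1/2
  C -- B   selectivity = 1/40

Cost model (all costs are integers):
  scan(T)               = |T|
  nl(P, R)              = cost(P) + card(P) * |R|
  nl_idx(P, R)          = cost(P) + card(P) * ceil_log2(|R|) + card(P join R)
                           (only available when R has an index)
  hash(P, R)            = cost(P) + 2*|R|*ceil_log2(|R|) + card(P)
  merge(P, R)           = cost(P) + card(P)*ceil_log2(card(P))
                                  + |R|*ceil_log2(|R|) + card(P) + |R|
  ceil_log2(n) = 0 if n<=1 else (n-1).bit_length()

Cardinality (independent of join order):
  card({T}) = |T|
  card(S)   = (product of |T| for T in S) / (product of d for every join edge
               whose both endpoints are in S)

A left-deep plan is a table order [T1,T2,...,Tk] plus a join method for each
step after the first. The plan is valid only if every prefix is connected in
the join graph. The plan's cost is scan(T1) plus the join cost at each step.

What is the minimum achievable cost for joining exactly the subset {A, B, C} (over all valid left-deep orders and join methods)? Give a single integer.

Selinger DP over subsets of {A,B,C}:
  {A}: scan cost=100, card=100
  {C}: scan cost=40, card=40
  {B}: scan cost=150, card=150
  {AC}: card=2000; try (C,hash)→680, (A,merge)→1120, (C,merge)→1180, (A,hash)→1480, (C,nl_idx)→2700, (A,nl)→4040 …(+1); best=680 via (C,hash)
  {BC}: card=150; try (B,nl_idx)→510, (C,hash)→780, (C,nl_idx)→1200, (B,merge)→1670, (C,merge)→1780, (B,hash)→2480 …(+2); best=510 via (B,nl_idx)
  {ABC}: card=7500; try (A,hash)→2060, (A,merge)→2660, (B,hash)→5080, (A,nl)→15510, (B,nl_idx)→24180, (B,merge)→26030 …(+1); best=2060 via (A,hash)

2060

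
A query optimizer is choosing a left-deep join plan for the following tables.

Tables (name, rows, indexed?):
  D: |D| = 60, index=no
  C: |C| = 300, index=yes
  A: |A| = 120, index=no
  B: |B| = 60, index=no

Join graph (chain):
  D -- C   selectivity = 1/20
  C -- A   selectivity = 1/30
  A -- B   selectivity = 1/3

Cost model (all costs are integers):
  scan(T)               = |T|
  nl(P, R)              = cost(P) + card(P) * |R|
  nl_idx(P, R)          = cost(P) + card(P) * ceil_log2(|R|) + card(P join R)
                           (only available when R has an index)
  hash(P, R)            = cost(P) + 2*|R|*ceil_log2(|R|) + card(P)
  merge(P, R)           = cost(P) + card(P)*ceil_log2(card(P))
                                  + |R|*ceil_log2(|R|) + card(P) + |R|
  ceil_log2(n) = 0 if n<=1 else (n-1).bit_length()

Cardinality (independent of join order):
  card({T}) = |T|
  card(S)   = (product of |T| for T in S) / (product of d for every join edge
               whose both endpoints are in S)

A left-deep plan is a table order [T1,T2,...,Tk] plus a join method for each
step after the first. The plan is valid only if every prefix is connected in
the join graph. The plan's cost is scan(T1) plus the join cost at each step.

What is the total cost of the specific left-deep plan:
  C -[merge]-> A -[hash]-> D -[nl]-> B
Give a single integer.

222180

step 1: scan C: cost=300, card=300
step 2: join A via merge
    card(P join A) = 300*120/(30) = 1200
    cost = 300 + 300*9 + 120*7 + 300 + 120 = 4260
step 3: join D via hash
    card(P join D) = 1200*60/(20) = 3600
    cost = 4260 + 2*60*6 + 1200 = 6180
step 4: join B via nl
    card(P join B) = 3600*60/(3) = 72000
    cost = 6180 + 3600*60 = 222180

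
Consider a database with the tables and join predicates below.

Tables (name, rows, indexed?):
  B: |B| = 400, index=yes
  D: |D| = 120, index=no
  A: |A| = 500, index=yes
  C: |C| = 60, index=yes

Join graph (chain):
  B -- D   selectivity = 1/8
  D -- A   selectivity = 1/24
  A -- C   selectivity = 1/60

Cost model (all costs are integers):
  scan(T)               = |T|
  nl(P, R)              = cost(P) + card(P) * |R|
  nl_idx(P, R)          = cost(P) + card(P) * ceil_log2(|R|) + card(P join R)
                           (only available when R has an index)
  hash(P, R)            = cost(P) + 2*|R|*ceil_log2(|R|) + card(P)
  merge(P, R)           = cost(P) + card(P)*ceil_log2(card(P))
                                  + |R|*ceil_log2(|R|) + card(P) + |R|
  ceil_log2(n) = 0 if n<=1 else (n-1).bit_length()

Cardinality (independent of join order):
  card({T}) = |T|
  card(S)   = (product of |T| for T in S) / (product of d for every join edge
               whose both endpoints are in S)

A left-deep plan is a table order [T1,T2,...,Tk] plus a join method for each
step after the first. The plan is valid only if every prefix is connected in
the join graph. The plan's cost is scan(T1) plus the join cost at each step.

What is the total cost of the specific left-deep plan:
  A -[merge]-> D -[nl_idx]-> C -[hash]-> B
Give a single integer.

33660

step 1: scan A: cost=500, card=500
step 2: join D via merge
    card(P join D) = 500*120/(24) = 2500
    cost = 500 + 500*9 + 120*7 + 500 + 120 = 6460
step 3: join C via nl_idx
    card(P join C) = 2500*60/(60) = 2500
    cost = 6460 + 2500*6 + 2500 = 23960
step 4: join B via hash
    card(P join B) = 2500*400/(8) = 125000
    cost = 23960 + 2*400*9 + 2500 = 33660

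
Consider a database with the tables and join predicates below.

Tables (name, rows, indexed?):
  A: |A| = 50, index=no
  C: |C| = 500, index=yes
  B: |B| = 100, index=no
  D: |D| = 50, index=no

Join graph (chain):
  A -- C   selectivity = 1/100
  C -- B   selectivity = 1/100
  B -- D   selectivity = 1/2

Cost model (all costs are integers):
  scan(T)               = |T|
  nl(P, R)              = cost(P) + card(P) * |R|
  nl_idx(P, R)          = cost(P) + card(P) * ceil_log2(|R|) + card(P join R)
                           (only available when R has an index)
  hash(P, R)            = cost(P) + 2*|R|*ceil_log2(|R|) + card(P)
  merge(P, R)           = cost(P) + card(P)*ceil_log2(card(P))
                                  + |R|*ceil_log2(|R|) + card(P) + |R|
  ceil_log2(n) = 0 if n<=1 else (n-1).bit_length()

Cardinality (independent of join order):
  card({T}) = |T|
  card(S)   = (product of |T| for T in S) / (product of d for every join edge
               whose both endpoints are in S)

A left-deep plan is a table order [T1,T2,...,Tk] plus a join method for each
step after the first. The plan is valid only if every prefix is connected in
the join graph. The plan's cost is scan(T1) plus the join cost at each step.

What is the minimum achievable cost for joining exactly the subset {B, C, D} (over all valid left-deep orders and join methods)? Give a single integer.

2600

Selinger DP over subsets of {B,C,D}:
  {C}: scan cost=500, card=500
  {B}: scan cost=100, card=100
  {D}: scan cost=50, card=50
  {BC}: card=500; try (C,nl_idx)→1500, (B,hash)→2400, (C,merge)→5900, (B,merge)→6300, (C,hash)→9200, (C,nl)→50100 …(+1); best=1500 via (C,nl_idx)
  {BD}: card=2500; try (D,hash)→800, (B,merge)→1200, (D,merge)→1250, (B,hash)→1500, (B,nl)→5050, (D,nl)→5100; best=800 via (D,hash)
  {BCD}: card=12500; try (D,hash)→2600, (D,merge)→6850, (C,hash)→12300, (D,nl)→26500, (C,nl_idx)→35800, (C,merge)→38300 …(+1); best=2600 via (D,hash)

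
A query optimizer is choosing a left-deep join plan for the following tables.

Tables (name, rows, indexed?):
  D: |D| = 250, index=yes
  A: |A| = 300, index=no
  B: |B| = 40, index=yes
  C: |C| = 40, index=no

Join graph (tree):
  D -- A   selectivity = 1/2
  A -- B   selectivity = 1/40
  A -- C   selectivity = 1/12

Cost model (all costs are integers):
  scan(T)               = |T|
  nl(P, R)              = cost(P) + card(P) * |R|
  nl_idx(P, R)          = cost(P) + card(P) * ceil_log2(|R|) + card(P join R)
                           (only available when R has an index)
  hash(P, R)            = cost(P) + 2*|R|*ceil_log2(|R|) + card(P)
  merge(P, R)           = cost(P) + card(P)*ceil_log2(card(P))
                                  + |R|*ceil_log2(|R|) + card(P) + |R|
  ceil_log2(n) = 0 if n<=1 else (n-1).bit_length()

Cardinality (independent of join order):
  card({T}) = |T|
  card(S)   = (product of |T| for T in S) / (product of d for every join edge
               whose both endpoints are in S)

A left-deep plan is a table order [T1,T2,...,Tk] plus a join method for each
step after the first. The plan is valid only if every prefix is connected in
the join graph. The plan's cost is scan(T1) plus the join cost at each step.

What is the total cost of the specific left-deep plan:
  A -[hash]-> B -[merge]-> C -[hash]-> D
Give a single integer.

9360

step 1: scan A: cost=300, card=300
step 2: join B via hash
    card(P join B) = 300*40/(40) = 300
    cost = 300 + 2*40*6 + 300 = 1080
step 3: join C via merge
    card(P join C) = 300*40/(12) = 1000
    cost = 1080 + 300*9 + 40*6 + 300 + 40 = 4360
step 4: join D via hash
    card(P join D) = 1000*250/(2) = 125000
    cost = 4360 + 2*250*8 + 1000 = 9360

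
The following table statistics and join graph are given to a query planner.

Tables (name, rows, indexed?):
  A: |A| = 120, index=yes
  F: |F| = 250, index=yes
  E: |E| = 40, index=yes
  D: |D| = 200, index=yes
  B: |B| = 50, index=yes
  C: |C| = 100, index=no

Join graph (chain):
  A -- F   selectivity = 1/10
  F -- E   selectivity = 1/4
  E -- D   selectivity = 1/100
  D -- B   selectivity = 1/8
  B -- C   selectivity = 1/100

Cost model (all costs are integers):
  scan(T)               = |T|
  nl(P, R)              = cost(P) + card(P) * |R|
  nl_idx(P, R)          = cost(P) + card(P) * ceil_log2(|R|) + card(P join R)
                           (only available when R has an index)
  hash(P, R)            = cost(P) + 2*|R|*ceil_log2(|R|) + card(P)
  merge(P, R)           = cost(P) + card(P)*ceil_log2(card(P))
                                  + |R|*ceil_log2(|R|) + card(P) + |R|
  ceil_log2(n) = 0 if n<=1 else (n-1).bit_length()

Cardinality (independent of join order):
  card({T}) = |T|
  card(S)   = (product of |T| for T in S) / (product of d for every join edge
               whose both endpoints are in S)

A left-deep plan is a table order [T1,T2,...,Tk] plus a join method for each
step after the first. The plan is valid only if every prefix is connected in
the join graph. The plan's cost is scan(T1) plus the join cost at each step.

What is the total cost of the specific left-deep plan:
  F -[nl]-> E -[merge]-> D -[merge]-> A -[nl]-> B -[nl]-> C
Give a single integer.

step 1: scan F: cost=250, card=250
step 2: join E via nl
    card(P join E) = 250*40/(4) = 2500
    cost = 250 + 250*40 = 10250
step 3: join D via merge
    card(P join D) = 2500*200/(100) = 5000
    cost = 10250 + 2500*12 + 200*8 + 2500 + 200 = 44550
step 4: join A via merge
    card(P join A) = 5000*120/(10) = 60000
    cost = 44550 + 5000*13 + 120*7 + 5000 + 120 = 115510
step 5: join B via nl
    card(P join B) = 60000*50/(8) = 375000
    cost = 115510 + 60000*50 = 3115510
step 6: join C via nl
    card(P join C) = 375000*100/(100) = 375000
    cost = 3115510 + 375000*100 = 40615510

40615510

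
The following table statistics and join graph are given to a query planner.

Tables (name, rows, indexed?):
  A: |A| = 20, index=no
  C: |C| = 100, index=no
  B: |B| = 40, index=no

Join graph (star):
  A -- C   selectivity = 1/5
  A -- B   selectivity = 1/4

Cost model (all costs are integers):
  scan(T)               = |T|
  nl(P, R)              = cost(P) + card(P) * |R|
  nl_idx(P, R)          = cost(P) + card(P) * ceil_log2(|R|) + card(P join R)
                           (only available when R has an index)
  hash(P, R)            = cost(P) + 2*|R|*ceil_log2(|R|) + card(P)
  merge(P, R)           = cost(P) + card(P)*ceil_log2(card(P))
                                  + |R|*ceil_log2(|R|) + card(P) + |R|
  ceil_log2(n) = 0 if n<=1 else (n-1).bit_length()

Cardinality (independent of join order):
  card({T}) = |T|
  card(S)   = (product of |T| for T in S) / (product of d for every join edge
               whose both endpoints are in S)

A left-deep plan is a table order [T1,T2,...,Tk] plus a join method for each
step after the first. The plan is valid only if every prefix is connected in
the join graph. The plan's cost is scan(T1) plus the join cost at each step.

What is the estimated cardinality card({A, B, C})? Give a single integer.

4000

Tables in S: A(20), B(40), C(100)
Edges inside S: A-C(d=5), A-B(d=4)
numerator = 20 * 40 * 100 = 80000
denominator = 5 * 4 = 20
card(S) = 80000 / 20 = 4000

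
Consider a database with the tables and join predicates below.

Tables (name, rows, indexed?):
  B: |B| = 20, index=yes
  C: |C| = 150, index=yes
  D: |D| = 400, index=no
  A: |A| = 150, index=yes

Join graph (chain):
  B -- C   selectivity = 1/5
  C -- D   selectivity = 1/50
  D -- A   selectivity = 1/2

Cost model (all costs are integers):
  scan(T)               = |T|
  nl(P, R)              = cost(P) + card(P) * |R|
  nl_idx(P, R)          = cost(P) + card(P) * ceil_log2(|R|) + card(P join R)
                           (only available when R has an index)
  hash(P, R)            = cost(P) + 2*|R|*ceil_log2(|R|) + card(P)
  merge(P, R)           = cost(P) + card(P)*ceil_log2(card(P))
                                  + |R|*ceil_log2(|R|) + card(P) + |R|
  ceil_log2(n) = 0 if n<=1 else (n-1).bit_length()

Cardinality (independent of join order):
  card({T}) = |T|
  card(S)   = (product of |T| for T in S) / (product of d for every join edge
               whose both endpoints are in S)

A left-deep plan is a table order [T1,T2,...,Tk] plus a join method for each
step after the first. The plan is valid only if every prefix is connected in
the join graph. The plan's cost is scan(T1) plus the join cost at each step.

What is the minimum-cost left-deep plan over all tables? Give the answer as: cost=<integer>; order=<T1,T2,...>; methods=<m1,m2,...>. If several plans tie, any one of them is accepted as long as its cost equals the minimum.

cost=11800; order=D,C,B,A; methods=hash,hash,hash

Selinger DP (subsets sized 1..n):
  {B}: scan cost=20, card=20
  {C}: scan cost=150, card=150
  {D}: scan cost=400, card=400
  {A}: scan cost=150, card=150
  {BC}: card=600; try (B,hash)→500, (C,nl_idx)→780, (C,merge)→1490, (B,nl_idx)→1500, (B,merge)→1620, (C,hash)→2440 …(+2); best=500 via (B,hash)
  {CD}: card=1200; try (C,hash)→3200, (C,nl_idx)→4800, (D,merge)→5500, (C,merge)→5750, (D,hash)→7500, (D,nl)→60150 …(+1); best=3200 via (C,hash)
  {AD}: card=30000; try (A,hash)→3200, (D,merge)→5500, (A,merge)→5750, (D,hash)→7500, (A,nl_idx)→33600, (D,nl)→60150 …(+1); best=3200 via (A,hash)
  {BCD}: card=4800; try (B,hash)→4600, (D,hash)→8300, (D,merge)→11100, (B,nl_idx)→14000, (B,merge)→17720, (B,nl)→27200 …(+1); best=4600 via (B,hash)
  {ACD}: card=90000; try (A,hash)→6800, (A,merge)→18950, (C,hash)→35600, (A,nl_idx)→102800, (A,nl)→183200, (C,nl_idx)→333200 …(+2); best=6800 via (A,hash)
  {ABCD}: card=360000; try (A,hash)→11800, (A,merge)→73150, (B,hash)→97000, (A,nl_idx)→403000, (A,nl)→724600, (B,nl_idx)→816800 …(+2); best=11800 via (A,hash)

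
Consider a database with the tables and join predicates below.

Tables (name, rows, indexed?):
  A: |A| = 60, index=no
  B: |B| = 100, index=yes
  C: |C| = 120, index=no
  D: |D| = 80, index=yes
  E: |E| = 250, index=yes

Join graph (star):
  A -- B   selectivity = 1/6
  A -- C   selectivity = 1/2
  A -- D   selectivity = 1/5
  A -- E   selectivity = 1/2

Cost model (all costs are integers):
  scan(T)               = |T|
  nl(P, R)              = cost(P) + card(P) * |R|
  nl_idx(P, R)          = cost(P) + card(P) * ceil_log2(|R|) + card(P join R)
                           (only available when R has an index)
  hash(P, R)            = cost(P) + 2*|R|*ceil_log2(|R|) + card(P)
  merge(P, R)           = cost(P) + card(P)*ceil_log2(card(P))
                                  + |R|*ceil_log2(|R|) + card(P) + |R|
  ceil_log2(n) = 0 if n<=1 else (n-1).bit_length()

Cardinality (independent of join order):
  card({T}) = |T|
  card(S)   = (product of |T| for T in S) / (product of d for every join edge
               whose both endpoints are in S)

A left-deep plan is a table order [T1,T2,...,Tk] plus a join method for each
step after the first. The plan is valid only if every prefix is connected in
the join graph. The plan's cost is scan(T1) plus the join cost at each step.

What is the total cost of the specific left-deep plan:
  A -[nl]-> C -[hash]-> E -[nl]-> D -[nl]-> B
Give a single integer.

step 1: scan A: cost=60, card=60
step 2: join C via nl
    card(P join C) = 60*120/(2) = 3600
    cost = 60 + 60*120 = 7260
step 3: join E via hash
    card(P join E) = 3600*250/(2) = 450000
    cost = 7260 + 2*250*8 + 3600 = 14860
step 4: join D via nl
    card(P join D) = 450000*80/(5) = 7200000
    cost = 14860 + 450000*80 = 36014860
step 5: join B via nl
    card(P join B) = 7200000*100/(6) = 120000000
    cost = 36014860 + 7200000*100 = 756014860

756014860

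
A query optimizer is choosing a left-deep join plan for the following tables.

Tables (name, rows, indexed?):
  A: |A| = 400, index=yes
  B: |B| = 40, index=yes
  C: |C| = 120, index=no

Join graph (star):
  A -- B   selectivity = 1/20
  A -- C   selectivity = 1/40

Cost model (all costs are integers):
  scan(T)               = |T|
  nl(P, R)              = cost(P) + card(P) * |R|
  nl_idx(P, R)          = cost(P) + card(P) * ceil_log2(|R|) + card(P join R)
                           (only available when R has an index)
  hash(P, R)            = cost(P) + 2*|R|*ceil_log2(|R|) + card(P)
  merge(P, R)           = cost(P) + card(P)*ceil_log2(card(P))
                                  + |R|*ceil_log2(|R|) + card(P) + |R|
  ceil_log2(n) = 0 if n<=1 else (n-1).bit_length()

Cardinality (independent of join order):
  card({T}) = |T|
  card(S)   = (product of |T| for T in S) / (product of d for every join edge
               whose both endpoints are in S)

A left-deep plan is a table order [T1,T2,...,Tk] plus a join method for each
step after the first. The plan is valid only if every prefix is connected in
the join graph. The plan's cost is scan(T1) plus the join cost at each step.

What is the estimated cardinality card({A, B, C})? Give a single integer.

2400

Tables in S: A(400), B(40), C(120)
Edges inside S: A-B(d=20), A-C(d=40)
numerator = 400 * 40 * 120 = 1920000
denominator = 20 * 40 = 800
card(S) = 1920000 / 800 = 2400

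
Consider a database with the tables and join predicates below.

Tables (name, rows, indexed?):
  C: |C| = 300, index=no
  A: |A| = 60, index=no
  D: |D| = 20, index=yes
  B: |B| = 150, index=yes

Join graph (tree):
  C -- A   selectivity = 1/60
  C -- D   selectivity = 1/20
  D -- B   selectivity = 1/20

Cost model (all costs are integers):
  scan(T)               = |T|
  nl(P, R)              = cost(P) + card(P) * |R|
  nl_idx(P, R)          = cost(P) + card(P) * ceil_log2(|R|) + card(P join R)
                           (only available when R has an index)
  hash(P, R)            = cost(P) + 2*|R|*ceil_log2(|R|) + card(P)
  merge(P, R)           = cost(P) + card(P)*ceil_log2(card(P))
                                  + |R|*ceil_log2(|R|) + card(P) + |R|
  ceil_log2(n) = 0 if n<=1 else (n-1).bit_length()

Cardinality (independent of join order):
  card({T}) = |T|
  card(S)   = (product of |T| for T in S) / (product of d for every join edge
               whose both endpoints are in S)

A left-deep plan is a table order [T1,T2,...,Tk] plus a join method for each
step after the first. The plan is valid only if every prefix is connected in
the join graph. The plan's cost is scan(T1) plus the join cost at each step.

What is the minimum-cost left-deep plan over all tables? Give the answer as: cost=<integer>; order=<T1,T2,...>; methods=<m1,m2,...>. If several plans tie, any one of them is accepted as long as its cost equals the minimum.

Selinger DP (subsets sized 1..n):
  {C}: scan cost=300, card=300
  {A}: scan cost=60, card=60
  {D}: scan cost=20, card=20
  {B}: scan cost=150, card=150
  {AC}: card=300; try (A,hash)→1320, (C,merge)→3480, (A,merge)→3720, (C,hash)→5520, (C,nl)→18060, (A,nl)→18300; best=1320 via (A,hash)
  {CD}: card=300; try (D,hash)→800, (D,nl_idx)→2100, (C,merge)→3140, (D,merge)→3420, (C,hash)→5440, (C,nl)→6020 …(+1); best=800 via (D,hash)
  {BD}: card=150; try (B,nl_idx)→330, (D,hash)→500, (D,nl_idx)→1050, (B,merge)→1490, (D,merge)→1620, (B,hash)→2440 …(+2); best=330 via (B,nl_idx)
  {ACD}: card=300; try (D,hash)→1820, (A,hash)→1820, (D,nl_idx)→3120, (A,merge)→4220, (D,merge)→4440, (D,nl)→7320 …(+1); best=1820 via (D,hash)
  {BCD}: card=2250; try (B,hash)→3500, (C,merge)→4680, (B,merge)→5150, (B,nl_idx)→5450, (C,hash)→5880, (C,nl)→45330 …(+1); best=3500 via (B,hash)
  {ABCD}: card=2250; try (B,hash)→4520, (B,merge)→6170, (B,nl_idx)→6470, (A,hash)→6470, (A,merge)→33170, (B,nl)→46820 …(+1); best=4520 via (B,hash)

cost=4520; order=C,A,D,B; methods=hash,hash,hash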